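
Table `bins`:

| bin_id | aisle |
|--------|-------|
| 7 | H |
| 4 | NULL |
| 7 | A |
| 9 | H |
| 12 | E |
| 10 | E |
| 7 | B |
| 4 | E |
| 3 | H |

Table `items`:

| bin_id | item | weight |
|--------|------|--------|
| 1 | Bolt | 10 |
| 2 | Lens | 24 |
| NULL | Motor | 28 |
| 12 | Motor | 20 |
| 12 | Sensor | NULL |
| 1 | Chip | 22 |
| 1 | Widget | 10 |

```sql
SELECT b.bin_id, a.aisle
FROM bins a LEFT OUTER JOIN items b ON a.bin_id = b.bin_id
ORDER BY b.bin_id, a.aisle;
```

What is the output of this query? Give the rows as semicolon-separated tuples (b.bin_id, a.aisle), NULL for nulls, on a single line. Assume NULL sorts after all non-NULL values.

(12, E); (12, E); (NULL, A); (NULL, B); (NULL, E); (NULL, E); (NULL, H); (NULL, H); (NULL, H); (NULL, NULL)

LEFT JOIN keeps every row from `bins`; unmatched rows get NULL for `items`'s columns.
Matching on a.bin_id = b.bin_id. A NULL in a compared column never satisfies the condition.
Matched pairs: 2; unmatched a rows kept: 8.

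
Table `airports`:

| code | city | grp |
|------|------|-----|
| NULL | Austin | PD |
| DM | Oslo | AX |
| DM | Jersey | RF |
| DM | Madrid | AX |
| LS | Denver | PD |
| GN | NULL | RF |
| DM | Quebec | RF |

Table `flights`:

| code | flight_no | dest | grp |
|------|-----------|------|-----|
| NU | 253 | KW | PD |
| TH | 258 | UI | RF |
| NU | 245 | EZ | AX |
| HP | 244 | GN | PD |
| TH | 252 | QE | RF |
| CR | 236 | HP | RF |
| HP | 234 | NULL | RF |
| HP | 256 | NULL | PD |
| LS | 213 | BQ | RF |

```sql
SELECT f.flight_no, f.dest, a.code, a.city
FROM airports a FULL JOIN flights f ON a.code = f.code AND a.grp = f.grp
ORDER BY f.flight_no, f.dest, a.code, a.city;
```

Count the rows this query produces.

16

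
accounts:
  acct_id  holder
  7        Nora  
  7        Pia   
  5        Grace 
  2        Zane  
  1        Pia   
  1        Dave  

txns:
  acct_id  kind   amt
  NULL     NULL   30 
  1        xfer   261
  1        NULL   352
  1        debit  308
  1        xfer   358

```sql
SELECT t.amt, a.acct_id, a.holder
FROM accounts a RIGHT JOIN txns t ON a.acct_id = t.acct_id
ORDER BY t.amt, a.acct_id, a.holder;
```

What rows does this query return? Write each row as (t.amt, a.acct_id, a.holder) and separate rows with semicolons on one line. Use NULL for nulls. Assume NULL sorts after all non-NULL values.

(30, NULL, NULL); (261, 1, Dave); (261, 1, Pia); (308, 1, Dave); (308, 1, Pia); (352, 1, Dave); (352, 1, Pia); (358, 1, Dave); (358, 1, Pia)

RIGHT JOIN keeps every row from `txns`; unmatched rows get NULL for `accounts`'s columns.
Matching on a.acct_id = t.acct_id. A NULL in a compared column never satisfies the condition.
Matched pairs: 8; unmatched t rows kept: 1.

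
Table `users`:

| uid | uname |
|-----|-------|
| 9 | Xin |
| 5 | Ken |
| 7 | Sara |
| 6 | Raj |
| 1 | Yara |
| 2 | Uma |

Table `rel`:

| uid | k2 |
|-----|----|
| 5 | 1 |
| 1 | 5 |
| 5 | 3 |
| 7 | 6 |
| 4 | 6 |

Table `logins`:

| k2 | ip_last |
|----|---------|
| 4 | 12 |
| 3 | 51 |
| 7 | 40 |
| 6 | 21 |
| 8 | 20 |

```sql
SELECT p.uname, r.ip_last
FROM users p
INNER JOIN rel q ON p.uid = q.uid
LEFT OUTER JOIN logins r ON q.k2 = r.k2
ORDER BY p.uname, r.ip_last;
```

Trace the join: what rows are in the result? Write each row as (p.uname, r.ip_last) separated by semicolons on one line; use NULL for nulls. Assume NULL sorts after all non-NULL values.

Joins associate left-to-right: users INNER JOIN rel on uid gives 4 intermediate row(s).
Then LEFT JOIN `logins r` on k2: each of those 4 rows is kept; rows whose q.k2 has no match in r get NULL for r's columns.

(Ken, 51); (Ken, NULL); (Sara, 21); (Yara, NULL)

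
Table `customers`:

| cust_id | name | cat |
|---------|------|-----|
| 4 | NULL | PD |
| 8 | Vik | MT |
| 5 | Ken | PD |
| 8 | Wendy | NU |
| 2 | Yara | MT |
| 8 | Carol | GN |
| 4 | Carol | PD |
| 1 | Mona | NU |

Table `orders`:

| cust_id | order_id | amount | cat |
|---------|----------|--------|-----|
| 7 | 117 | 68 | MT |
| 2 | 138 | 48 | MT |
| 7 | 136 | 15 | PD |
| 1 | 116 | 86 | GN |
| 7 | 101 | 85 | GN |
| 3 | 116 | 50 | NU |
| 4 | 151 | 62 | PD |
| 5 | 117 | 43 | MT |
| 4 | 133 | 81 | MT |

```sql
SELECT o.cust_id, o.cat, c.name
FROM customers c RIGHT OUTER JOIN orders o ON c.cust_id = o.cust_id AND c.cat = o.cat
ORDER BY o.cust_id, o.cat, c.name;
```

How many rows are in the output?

RIGHT JOIN keeps every row from `orders`; unmatched rows get NULL for `customers`'s columns.
Matching on c.cust_id = o.cust_id AND c.cat = o.cat.
- c[0] cust_id=4, cat=PD → 1 match(es) in o → 1 row(s).
- c[1] cust_id=8, cat=MT → no match.
- c[2] cust_id=5, cat=PD → no match.
- c[3] cust_id=8, cat=NU → no match.
- c[4] cust_id=2, cat=MT → 1 match(es) in o → 1 row(s).
- c[5] cust_id=8, cat=GN → no match.
- c[6] cust_id=4, cat=PD → 1 match(es) in o → 1 row(s).
- c[7] cust_id=1, cat=NU → no match.
- 7 row(s) from o found no c partner → padded with NULL.
Total: 3 matched + 7 padded = 10 rows.

10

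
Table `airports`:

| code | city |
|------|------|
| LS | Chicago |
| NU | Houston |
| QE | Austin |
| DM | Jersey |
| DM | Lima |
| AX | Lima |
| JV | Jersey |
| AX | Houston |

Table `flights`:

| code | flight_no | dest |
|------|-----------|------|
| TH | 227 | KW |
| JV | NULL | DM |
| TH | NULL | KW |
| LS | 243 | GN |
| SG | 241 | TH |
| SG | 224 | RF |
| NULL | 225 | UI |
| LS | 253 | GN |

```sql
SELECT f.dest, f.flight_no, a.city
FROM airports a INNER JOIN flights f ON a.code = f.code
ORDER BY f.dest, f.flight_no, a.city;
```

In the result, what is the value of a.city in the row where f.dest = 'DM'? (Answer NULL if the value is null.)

Jersey

INNER JOIN keeps only pairs where the ON condition holds.
Matching on a.code = f.code. A NULL in a compared column never satisfies the condition.
Matched pairs: 3.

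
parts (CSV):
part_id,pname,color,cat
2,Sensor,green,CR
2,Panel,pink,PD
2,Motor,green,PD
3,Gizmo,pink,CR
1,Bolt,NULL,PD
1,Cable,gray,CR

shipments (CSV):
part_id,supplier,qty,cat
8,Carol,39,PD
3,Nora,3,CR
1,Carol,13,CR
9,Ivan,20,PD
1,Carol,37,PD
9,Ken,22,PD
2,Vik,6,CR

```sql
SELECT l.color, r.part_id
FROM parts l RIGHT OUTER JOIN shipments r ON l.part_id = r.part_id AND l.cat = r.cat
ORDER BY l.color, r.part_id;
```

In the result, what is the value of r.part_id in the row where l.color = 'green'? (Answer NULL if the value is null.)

2

RIGHT JOIN keeps every row from `shipments`; unmatched rows get NULL for `parts`'s columns.
Matching on l.part_id = r.part_id AND l.cat = r.cat.
- l (part_id=2, cat=CR) pairs with 1 row(s) of r.
- l (part_id=2, cat=PD) has no partner in r.
- l (part_id=2, cat=PD) has no partner in r.
- l (part_id=3, cat=CR) pairs with 1 row(s) of r.
- l (part_id=1, cat=PD) pairs with 1 row(s) of r.
- l (part_id=1, cat=CR) pairs with 1 row(s) of r.
- plus 3 unmatched r row(s), each kept with NULL l columns.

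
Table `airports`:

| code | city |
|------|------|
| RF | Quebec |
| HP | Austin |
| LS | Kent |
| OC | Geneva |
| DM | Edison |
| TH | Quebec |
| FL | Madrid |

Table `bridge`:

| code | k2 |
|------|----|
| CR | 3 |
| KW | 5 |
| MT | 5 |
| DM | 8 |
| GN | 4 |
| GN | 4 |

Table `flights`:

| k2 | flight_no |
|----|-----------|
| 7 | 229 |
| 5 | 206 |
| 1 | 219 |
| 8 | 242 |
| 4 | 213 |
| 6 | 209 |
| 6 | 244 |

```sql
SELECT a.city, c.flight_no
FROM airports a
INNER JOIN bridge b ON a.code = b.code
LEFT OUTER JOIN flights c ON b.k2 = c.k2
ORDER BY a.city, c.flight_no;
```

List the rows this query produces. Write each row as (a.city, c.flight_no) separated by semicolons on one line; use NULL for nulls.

(Edison, 242)

Evaluate left to right. First `airports a INNER JOIN bridge b` on code: 1 row(s).
Then LEFT JOIN `flights c` on k2: each of those 1 rows is kept; rows whose b.k2 has no match in c get NULL for c's columns.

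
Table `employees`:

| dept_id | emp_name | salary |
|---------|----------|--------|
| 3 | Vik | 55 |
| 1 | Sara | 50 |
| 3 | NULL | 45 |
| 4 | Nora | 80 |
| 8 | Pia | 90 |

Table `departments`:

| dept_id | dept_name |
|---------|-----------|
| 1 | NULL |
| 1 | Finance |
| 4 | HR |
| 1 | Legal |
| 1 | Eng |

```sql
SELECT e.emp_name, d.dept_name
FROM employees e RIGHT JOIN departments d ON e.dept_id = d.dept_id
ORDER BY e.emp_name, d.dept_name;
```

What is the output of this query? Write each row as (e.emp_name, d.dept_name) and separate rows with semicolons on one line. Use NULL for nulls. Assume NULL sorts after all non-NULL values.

(Nora, HR); (Sara, Eng); (Sara, Finance); (Sara, Legal); (Sara, NULL)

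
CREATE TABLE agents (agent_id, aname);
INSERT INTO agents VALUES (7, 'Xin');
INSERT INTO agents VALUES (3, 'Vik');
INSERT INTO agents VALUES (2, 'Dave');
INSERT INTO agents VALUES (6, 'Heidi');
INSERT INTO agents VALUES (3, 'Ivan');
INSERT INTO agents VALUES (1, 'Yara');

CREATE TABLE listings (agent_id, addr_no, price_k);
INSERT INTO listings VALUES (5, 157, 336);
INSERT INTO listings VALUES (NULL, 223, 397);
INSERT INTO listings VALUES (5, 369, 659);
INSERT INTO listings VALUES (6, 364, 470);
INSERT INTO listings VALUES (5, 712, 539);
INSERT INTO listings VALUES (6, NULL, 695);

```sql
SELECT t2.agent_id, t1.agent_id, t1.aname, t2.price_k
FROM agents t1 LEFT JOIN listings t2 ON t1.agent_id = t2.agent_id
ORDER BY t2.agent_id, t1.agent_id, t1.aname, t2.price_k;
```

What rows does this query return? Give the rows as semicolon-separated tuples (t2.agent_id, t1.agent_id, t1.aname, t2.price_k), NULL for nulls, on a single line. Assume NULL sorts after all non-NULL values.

LEFT JOIN keeps every row from `agents`; unmatched rows get NULL for `listings`'s columns.
Matching on t1.agent_id = t2.agent_id. A NULL in a compared column never satisfies the condition.
Matched pairs: 2; unmatched t1 rows kept: 5.

(6, 6, Heidi, 470); (6, 6, Heidi, 695); (NULL, 1, Yara, NULL); (NULL, 2, Dave, NULL); (NULL, 3, Ivan, NULL); (NULL, 3, Vik, NULL); (NULL, 7, Xin, NULL)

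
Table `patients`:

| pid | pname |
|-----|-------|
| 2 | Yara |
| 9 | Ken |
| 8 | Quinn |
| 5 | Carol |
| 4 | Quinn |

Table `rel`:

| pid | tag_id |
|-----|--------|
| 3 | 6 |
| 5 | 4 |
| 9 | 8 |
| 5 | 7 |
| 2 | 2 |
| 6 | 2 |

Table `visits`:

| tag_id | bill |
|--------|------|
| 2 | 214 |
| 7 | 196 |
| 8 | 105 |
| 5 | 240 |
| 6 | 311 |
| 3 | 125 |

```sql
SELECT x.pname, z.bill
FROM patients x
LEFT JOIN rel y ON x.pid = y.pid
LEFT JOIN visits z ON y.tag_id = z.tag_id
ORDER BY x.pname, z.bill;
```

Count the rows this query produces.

6

Joins associate left-to-right: patients LEFT JOIN rel on pid gives 6 intermediate row(s).
Then LEFT JOIN `visits z` on tag_id: each of those 6 rows is kept; rows whose y.tag_id has no match in z get NULL for z's columns.
Result: 6 row(s).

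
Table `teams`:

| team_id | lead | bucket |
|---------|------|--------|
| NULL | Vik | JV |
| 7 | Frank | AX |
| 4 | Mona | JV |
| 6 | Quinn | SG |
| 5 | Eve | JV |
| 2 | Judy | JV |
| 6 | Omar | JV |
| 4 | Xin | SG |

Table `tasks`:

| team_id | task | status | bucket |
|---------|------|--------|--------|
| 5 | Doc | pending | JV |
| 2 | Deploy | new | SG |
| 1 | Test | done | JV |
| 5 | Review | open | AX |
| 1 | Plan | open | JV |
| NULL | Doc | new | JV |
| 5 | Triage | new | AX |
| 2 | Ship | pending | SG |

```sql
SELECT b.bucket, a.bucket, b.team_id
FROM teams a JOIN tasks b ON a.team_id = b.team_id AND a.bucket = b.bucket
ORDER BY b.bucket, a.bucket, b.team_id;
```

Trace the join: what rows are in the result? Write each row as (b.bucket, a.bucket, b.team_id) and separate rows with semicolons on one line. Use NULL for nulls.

INNER JOIN keeps only pairs where the ON condition holds.
Matching on a.team_id = b.team_id AND a.bucket = b.bucket. A NULL in a compared column never satisfies the condition.
- a (team_id=NULL, bucket=JV) has no partner → excluded.
- a (team_id=7, bucket=AX) has no partner → excluded.
- a (team_id=4, bucket=JV) has no partner → excluded.
- a (team_id=6, bucket=SG) has no partner → excluded.
- a (team_id=5, bucket=JV) pairs with 1 row(s) of b.
- a (team_id=2, bucket=JV) has no partner → excluded.
- a (team_id=6, bucket=JV) has no partner → excluded.
- a (team_id=4, bucket=SG) has no partner → excluded.
After projecting and ordering:
b.bucket | a.bucket | b.team_id
JV | JV | 5

(JV, JV, 5)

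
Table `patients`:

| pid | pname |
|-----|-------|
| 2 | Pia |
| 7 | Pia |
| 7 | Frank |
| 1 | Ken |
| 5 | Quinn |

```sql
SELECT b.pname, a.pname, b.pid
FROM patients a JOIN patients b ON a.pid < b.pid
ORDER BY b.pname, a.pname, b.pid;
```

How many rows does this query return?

INNER JOIN keeps only pairs where the ON condition holds.
Matching on a.pid < b.pid.
- a (pid=2) pairs with 3 row(s) of b.
- a (pid=7) has no partner → excluded.
- a (pid=7) has no partner → excluded.
- a (pid=1) pairs with 4 row(s) of b.
- a (pid=5) pairs with 2 row(s) of b.
Total: 9 rows.

9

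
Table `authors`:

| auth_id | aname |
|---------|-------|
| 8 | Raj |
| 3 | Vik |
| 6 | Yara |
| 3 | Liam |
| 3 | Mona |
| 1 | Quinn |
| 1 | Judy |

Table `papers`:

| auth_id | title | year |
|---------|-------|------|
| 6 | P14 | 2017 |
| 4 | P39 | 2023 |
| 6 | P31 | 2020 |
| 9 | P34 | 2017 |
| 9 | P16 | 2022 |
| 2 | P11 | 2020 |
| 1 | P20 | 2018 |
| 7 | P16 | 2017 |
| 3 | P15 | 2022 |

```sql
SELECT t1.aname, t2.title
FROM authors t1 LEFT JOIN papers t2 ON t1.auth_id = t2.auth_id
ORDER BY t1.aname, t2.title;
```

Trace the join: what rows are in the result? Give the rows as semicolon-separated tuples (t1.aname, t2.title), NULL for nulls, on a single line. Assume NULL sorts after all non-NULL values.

(Judy, P20); (Liam, P15); (Mona, P15); (Quinn, P20); (Raj, NULL); (Vik, P15); (Yara, P14); (Yara, P31)

LEFT JOIN keeps every row from `authors`; unmatched rows get NULL for `papers`'s columns.
Matching on t1.auth_id = t2.auth_id.
- t1 row (auth_id=8): no match → kept, t2 columns NULL.
- t1 row (auth_id=3): matches 1 t2 row(s) → 1 output row(s).
- t1 row (auth_id=6): matches 2 t2 row(s) → 2 output row(s).
- t1 row (auth_id=3): matches 1 t2 row(s) → 1 output row(s).
- t1 row (auth_id=3): matches 1 t2 row(s) → 1 output row(s).
- t1 row (auth_id=1): matches 1 t2 row(s) → 1 output row(s).
- t1 row (auth_id=1): matches 1 t2 row(s) → 1 output row(s).
After projecting and ordering:
t1.aname | t2.title
Judy | P20
Liam | P15
Mona | P15
Quinn | P20
Raj | NULL
Vik | P15
Yara | P14
Yara | P31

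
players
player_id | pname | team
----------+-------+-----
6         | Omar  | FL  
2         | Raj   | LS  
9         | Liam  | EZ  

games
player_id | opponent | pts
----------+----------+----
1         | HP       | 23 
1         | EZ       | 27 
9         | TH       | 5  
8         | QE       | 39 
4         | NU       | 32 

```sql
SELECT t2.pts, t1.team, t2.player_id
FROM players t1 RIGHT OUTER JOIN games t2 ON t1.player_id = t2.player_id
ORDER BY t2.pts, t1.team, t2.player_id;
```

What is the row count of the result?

RIGHT JOIN keeps every row from `games`; unmatched rows get NULL for `players`'s columns.
Matching on t1.player_id = t2.player_id.
- player_id=6: no matching t2 row.
- player_id=2: no matching t2 row.
- player_id=9: 1 matching t2 row(s), so 1 row(s) emitted.
- plus 4 unmatched t2 row(s), each kept with NULL t1 columns.
Total: 1 matched + 4 padded = 5 rows.

5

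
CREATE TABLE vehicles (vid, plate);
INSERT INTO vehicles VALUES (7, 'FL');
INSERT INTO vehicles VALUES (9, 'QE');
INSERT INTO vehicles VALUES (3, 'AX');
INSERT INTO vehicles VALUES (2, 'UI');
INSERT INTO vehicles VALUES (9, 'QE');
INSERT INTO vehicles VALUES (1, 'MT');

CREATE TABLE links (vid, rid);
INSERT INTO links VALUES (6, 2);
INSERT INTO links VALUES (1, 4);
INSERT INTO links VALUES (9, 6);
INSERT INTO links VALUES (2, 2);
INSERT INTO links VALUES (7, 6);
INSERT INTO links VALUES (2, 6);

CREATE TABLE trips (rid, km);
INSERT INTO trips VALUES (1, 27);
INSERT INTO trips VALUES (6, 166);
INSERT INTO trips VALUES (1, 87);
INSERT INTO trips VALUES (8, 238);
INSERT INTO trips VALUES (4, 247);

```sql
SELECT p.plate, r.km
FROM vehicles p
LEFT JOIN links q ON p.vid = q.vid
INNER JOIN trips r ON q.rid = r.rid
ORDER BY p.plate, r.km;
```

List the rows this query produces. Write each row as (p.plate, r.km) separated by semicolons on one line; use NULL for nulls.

(FL, 166); (MT, 247); (QE, 166); (QE, 166); (UI, 166)

Evaluate left to right. First `vehicles p LEFT JOIN links q` on vid: 7 row(s).
Then INNER JOIN `trips r` on rid: keep only rows whose q.rid appears in r.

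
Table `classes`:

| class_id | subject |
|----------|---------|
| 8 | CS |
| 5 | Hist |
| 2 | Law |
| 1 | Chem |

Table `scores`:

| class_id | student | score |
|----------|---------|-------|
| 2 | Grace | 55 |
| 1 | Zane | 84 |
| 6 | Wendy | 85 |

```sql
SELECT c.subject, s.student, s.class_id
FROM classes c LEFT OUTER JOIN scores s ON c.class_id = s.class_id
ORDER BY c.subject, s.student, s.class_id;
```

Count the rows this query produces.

4

LEFT JOIN keeps every row from `classes`; unmatched rows get NULL for `scores`'s columns.
Matching on c.class_id = s.class_id.
- c row (class_id=8): no match → kept, s columns NULL.
- c row (class_id=5): no match → kept, s columns NULL.
- c row (class_id=2): matches 1 s row(s) → 1 output row(s).
- c row (class_id=1): matches 1 s row(s) → 1 output row(s).
Total: 2 matched + 2 padded = 4 rows.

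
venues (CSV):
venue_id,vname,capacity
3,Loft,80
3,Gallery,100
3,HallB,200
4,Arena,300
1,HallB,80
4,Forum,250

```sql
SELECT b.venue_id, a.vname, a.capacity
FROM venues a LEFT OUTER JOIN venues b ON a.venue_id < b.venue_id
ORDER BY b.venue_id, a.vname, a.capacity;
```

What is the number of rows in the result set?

13

LEFT JOIN keeps every row from `venues a`; unmatched rows get NULL for `venues b`'s columns.
Matching on a.venue_id < b.venue_id.
- a row (venue_id=3): matches 2 b row(s) → 2 output row(s).
- a row (venue_id=3): matches 2 b row(s) → 2 output row(s).
- a row (venue_id=3): matches 2 b row(s) → 2 output row(s).
- a row (venue_id=4): no match → kept, b columns NULL.
- a row (venue_id=1): matches 5 b row(s) → 5 output row(s).
- a row (venue_id=4): no match → kept, b columns NULL.
Total: 11 matched + 2 padded = 13 rows.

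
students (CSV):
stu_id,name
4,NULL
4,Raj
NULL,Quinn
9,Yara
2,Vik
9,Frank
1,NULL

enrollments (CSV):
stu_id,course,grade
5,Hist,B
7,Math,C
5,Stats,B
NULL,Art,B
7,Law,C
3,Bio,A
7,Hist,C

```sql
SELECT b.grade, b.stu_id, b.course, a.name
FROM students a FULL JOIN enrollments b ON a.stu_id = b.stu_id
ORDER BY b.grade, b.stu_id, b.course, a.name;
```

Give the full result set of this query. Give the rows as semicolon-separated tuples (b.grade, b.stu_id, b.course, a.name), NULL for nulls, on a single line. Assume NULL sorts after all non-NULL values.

FULL OUTER JOIN keeps every row from both sides; unmatched rows get NULL for the other side's columns.
Matching on a.stu_id = b.stu_id. A NULL in a compared column never satisfies the condition.
- a row (stu_id=4): no match → kept, b columns NULL.
- a row (stu_id=4): no match → kept, b columns NULL.
- a row (stu_id=NULL): no match → kept, b columns NULL.
- a row (stu_id=9): no match → kept, b columns NULL.
- a row (stu_id=2): no match → kept, b columns NULL.
- a row (stu_id=9): no match → kept, b columns NULL.
- a row (stu_id=1): no match → kept, b columns NULL.
- plus 7 unmatched b row(s), each kept with NULL a columns.

(A, 3, Bio, NULL); (B, 5, Hist, NULL); (B, 5, Stats, NULL); (B, NULL, Art, NULL); (C, 7, Hist, NULL); (C, 7, Law, NULL); (C, 7, Math, NULL); (NULL, NULL, NULL, Frank); (NULL, NULL, NULL, Quinn); (NULL, NULL, NULL, Raj); (NULL, NULL, NULL, Vik); (NULL, NULL, NULL, Yara); (NULL, NULL, NULL, NULL); (NULL, NULL, NULL, NULL)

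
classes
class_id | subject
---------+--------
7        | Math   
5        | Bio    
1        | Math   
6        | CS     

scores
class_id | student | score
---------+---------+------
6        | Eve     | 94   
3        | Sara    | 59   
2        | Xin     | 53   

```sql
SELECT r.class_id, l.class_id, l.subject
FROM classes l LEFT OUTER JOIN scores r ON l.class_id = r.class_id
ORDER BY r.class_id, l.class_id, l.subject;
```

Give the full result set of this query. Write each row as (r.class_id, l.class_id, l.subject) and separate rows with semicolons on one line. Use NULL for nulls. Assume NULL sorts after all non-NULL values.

(6, 6, CS); (NULL, 1, Math); (NULL, 5, Bio); (NULL, 7, Math)

LEFT JOIN keeps every row from `classes`; unmatched rows get NULL for `scores`'s columns.
Matching on l.class_id = r.class_id.
Matched pairs: 1; unmatched l rows kept: 3.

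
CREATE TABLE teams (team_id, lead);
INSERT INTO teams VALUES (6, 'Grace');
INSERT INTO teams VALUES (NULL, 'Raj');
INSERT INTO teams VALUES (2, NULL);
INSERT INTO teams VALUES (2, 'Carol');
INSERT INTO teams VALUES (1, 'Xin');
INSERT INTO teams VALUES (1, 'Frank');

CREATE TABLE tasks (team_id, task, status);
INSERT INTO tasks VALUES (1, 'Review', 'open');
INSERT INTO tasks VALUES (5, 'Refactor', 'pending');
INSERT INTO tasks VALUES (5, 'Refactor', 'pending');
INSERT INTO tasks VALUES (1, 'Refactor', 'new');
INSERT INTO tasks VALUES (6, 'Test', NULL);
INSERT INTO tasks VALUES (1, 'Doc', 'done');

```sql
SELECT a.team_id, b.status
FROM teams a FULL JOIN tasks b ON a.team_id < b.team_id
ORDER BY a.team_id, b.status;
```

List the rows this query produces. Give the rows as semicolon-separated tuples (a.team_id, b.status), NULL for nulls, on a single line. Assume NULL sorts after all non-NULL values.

(1, pending); (1, pending); (1, pending); (1, pending); (1, NULL); (1, NULL); (2, pending); (2, pending); (2, pending); (2, pending); (2, NULL); (2, NULL); (6, NULL); (NULL, done); (NULL, new); (NULL, open); (NULL, NULL)

FULL OUTER JOIN keeps every row from both sides; unmatched rows get NULL for the other side's columns.
Matching on a.team_id < b.team_id. A NULL in a compared column never satisfies the condition.
- a[0] team_id=6 → no match; kept with NULLs on the b side.
- a[1] team_id=NULL → no match; kept with NULLs on the b side.
- a[2] team_id=2 → 3 match(es) in b → 3 row(s).
- a[3] team_id=2 → 3 match(es) in b → 3 row(s).
- a[4] team_id=1 → 3 match(es) in b → 3 row(s).
- a[5] team_id=1 → 3 match(es) in b → 3 row(s).
- 3 b row(s) had no a match → kept, a columns NULL.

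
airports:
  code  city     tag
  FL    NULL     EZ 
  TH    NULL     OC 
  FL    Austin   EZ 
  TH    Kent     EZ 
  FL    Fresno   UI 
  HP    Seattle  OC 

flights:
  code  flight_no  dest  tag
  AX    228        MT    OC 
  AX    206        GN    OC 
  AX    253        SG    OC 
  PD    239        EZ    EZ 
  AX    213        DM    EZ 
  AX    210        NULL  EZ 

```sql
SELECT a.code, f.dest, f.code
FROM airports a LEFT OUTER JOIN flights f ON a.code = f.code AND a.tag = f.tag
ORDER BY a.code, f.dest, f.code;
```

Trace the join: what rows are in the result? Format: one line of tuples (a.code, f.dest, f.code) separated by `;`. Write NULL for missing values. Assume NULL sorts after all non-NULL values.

(FL, NULL, NULL); (FL, NULL, NULL); (FL, NULL, NULL); (HP, NULL, NULL); (TH, NULL, NULL); (TH, NULL, NULL)

LEFT JOIN keeps every row from `airports`; unmatched rows get NULL for `flights`'s columns.
Matching on a.code = f.code AND a.tag = f.tag.
- a row (code=FL, tag=EZ): no match → kept, f columns NULL.
- a row (code=TH, tag=OC): no match → kept, f columns NULL.
- a row (code=FL, tag=EZ): no match → kept, f columns NULL.
- a row (code=TH, tag=EZ): no match → kept, f columns NULL.
- a row (code=FL, tag=UI): no match → kept, f columns NULL.
- a row (code=HP, tag=OC): no match → kept, f columns NULL.
After projecting and ordering:
a.code | f.dest | f.code
FL | NULL | NULL
FL | NULL | NULL
FL | NULL | NULL
HP | NULL | NULL
TH | NULL | NULL
TH | NULL | NULL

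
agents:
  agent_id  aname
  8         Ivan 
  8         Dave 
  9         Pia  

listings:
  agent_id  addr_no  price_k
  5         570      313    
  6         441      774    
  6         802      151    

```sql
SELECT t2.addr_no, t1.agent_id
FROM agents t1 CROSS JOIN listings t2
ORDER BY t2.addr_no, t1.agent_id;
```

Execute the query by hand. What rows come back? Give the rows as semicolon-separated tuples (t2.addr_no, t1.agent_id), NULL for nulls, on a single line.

CROSS JOIN pairs every row of `agents` with every row of `listings`: 3 × 3 = 9 rows.
After projecting and ordering:
t2.addr_no | t1.agent_id
441 | 8
441 | 8
441 | 9
570 | 8
570 | 8
570 | 9
802 | 8
802 | 8
802 | 9

(441, 8); (441, 8); (441, 9); (570, 8); (570, 8); (570, 9); (802, 8); (802, 8); (802, 9)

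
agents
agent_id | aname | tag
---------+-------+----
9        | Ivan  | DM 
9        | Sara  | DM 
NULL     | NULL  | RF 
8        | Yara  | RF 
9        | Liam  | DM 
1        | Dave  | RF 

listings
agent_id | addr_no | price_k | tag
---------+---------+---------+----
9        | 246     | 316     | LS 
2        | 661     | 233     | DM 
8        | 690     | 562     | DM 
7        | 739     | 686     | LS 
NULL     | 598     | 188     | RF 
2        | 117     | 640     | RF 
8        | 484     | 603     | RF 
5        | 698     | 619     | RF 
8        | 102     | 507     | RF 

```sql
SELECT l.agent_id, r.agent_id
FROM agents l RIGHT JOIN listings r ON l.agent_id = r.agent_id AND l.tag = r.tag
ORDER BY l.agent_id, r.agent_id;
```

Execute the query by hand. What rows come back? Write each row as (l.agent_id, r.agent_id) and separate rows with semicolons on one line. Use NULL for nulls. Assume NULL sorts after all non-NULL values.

(8, 8); (8, 8); (NULL, 2); (NULL, 2); (NULL, 5); (NULL, 7); (NULL, 8); (NULL, 9); (NULL, NULL)

RIGHT JOIN keeps every row from `listings`; unmatched rows get NULL for `agents`'s columns.
Matching on l.agent_id = r.agent_id AND l.tag = r.tag. A NULL in a compared column never satisfies the condition.
- l (agent_id=9, tag=DM) has no partner in r.
- l (agent_id=9, tag=DM) has no partner in r.
- l (agent_id=NULL, tag=RF) has no partner in r.
- l (agent_id=8, tag=RF) pairs with 2 row(s) of r.
- l (agent_id=9, tag=DM) has no partner in r.
- l (agent_id=1, tag=RF) has no partner in r.
- 7 r row(s) had no l match → kept, l columns NULL.
After projecting and ordering:
l.agent_id | r.agent_id
8 | 8
8 | 8
NULL | 2
NULL | 2
NULL | 5
NULL | 7
NULL | 8
NULL | 9
NULL | NULL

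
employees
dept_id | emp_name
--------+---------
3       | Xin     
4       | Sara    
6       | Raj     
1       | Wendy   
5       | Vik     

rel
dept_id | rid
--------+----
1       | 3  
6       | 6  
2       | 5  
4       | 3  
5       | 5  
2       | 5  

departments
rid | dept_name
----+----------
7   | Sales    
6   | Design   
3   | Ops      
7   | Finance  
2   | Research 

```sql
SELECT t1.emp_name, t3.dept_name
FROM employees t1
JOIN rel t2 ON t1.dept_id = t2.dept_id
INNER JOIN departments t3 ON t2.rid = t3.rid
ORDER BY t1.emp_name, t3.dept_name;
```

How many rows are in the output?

3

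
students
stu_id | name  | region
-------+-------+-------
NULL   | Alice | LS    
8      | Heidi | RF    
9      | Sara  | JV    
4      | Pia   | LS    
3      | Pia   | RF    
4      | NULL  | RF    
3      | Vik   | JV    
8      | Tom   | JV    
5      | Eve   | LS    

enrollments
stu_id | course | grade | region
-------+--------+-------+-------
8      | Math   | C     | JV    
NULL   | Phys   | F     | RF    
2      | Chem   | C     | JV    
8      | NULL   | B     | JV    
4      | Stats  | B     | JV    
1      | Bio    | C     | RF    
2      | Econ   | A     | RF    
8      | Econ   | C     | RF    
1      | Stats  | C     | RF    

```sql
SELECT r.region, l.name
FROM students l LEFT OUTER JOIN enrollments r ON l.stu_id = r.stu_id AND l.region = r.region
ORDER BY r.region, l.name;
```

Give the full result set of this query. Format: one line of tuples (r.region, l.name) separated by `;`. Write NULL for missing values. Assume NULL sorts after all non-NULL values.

(JV, Tom); (JV, Tom); (RF, Heidi); (NULL, Alice); (NULL, Eve); (NULL, Pia); (NULL, Pia); (NULL, Sara); (NULL, Vik); (NULL, NULL)

LEFT JOIN keeps every row from `students`; unmatched rows get NULL for `enrollments`'s columns.
Matching on l.stu_id = r.stu_id AND l.region = r.region. A NULL in a compared column never satisfies the condition.
Matched pairs: 3; unmatched l rows kept: 7.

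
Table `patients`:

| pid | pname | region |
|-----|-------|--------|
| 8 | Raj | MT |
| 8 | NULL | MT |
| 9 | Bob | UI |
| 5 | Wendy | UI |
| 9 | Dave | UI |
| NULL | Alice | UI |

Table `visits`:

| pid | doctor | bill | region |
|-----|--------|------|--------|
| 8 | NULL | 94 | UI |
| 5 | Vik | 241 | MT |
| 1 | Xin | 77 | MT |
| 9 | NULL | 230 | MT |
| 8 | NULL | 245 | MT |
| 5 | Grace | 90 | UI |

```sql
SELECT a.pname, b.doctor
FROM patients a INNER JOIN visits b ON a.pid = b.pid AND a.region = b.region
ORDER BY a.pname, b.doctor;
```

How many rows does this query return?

INNER JOIN keeps only pairs where the ON condition holds.
Matching on a.pid = b.pid AND a.region = b.region. A NULL in a compared column never satisfies the condition.
- pid=8, region=MT: 1 matching b row(s), so 1 row(s) emitted.
- pid=8, region=MT: 1 matching b row(s), so 1 row(s) emitted.
- pid=9, region=UI: no matching b row, dropped.
- pid=5, region=UI: 1 matching b row(s), so 1 row(s) emitted.
- pid=9, region=UI: no matching b row, dropped.
- pid=NULL, region=UI: no matching b row, dropped.
Total: 3 rows.

3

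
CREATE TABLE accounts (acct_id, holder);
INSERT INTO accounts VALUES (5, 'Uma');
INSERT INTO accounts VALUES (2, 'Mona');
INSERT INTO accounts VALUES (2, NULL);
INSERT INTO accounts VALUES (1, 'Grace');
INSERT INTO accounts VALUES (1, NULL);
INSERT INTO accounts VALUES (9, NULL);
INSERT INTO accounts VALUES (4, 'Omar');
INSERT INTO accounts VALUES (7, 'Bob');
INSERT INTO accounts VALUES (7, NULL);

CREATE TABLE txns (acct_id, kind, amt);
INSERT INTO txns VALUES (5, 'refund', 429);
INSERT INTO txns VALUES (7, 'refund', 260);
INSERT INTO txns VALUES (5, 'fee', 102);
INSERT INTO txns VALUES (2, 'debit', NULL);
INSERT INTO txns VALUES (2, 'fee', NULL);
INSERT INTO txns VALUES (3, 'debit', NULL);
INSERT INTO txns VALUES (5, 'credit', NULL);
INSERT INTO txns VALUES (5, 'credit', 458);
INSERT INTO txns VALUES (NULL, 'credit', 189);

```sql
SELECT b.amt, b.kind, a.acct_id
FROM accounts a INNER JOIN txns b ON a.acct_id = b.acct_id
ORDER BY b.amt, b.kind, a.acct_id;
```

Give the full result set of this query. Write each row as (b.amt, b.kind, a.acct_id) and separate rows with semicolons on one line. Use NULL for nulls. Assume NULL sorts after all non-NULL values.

(102, fee, 5); (260, refund, 7); (260, refund, 7); (429, refund, 5); (458, credit, 5); (NULL, credit, 5); (NULL, debit, 2); (NULL, debit, 2); (NULL, fee, 2); (NULL, fee, 2)

INNER JOIN keeps only pairs where the ON condition holds.
Matching on a.acct_id = b.acct_id. A NULL in a compared column never satisfies the condition.
- a row (acct_id=5): matches 4 b row(s) → 4 output row(s).
- a row (acct_id=2): matches 2 b row(s) → 2 output row(s).
- a row (acct_id=2): matches 2 b row(s) → 2 output row(s).
- a row (acct_id=1): no match → dropped.
- a row (acct_id=1): no match → dropped.
- a row (acct_id=9): no match → dropped.
- a row (acct_id=4): no match → dropped.
- a row (acct_id=7): matches 1 b row(s) → 1 output row(s).
- a row (acct_id=7): matches 1 b row(s) → 1 output row(s).
After projecting and ordering:
b.amt | b.kind | a.acct_id
102 | fee | 5
260 | refund | 7
260 | refund | 7
429 | refund | 5
458 | credit | 5
NULL | credit | 5
NULL | debit | 2
NULL | debit | 2
NULL | fee | 2
NULL | fee | 2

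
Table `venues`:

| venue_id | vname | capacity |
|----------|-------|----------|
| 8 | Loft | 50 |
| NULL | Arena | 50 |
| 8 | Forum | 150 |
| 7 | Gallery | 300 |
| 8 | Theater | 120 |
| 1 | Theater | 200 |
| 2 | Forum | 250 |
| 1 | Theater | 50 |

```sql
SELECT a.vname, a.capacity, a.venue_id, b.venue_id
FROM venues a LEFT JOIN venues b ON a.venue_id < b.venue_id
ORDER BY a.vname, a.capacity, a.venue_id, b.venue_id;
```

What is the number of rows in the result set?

LEFT JOIN keeps every row from `venues a`; unmatched rows get NULL for `venues b`'s columns.
Matching on a.venue_id < b.venue_id. A NULL in a compared column never satisfies the condition.
- a row (venue_id=8): no match → kept, b columns NULL.
- a row (venue_id=NULL): no match → kept, b columns NULL.
- a row (venue_id=8): no match → kept, b columns NULL.
- a row (venue_id=7): matches 3 b row(s) → 3 output row(s).
- a row (venue_id=8): no match → kept, b columns NULL.
- a row (venue_id=1): matches 5 b row(s) → 5 output row(s).
- a row (venue_id=2): matches 4 b row(s) → 4 output row(s).
- a row (venue_id=1): matches 5 b row(s) → 5 output row(s).
Total: 17 matched + 4 padded = 21 rows.

21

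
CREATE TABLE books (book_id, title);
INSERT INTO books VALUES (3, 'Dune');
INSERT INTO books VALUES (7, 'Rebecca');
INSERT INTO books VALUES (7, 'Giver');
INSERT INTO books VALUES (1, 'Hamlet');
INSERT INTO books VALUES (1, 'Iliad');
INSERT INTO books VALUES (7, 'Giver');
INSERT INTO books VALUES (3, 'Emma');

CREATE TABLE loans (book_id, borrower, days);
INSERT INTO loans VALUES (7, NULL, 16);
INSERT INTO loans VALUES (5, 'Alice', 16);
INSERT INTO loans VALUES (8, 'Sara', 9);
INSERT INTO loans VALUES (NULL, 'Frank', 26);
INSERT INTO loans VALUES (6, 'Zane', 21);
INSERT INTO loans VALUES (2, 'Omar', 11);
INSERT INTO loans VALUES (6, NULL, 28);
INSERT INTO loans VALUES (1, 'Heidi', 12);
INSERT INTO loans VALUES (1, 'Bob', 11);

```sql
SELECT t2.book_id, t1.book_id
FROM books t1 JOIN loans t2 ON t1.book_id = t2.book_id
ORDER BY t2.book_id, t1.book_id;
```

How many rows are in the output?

INNER JOIN keeps only pairs where the ON condition holds.
Matching on t1.book_id = t2.book_id. A NULL in a compared column never satisfies the condition.
- t1[0] book_id=3 → no match; dropped.
- t1[1] book_id=7 → 1 match(es) in t2 → 1 row(s).
- t1[2] book_id=7 → 1 match(es) in t2 → 1 row(s).
- t1[3] book_id=1 → 2 match(es) in t2 → 2 row(s).
- t1[4] book_id=1 → 2 match(es) in t2 → 2 row(s).
- t1[5] book_id=7 → 1 match(es) in t2 → 1 row(s).
- t1[6] book_id=3 → no match; dropped.
Total: 7 rows.

7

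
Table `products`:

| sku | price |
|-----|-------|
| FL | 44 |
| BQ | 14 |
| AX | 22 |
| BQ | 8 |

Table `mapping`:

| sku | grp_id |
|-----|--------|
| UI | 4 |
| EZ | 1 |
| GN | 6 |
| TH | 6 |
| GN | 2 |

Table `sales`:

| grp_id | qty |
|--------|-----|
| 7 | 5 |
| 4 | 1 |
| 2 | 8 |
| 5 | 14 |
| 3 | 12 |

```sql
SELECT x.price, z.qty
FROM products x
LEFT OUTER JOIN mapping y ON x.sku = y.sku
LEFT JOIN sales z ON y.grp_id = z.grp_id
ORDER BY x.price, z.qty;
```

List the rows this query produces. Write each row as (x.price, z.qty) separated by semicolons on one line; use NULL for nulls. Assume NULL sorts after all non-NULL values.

(8, NULL); (14, NULL); (22, NULL); (44, NULL)

Step 1 — x LEFT JOIN y on sku → 4 row(s).
Then LEFT JOIN `sales z` on grp_id: each of those 4 rows is kept; rows whose y.grp_id has no match in z get NULL for z's columns.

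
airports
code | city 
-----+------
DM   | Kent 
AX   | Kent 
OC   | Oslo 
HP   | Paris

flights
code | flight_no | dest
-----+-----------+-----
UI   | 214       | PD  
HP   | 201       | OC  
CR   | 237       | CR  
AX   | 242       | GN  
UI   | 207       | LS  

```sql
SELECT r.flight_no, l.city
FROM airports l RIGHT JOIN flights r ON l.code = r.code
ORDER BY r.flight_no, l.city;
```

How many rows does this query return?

RIGHT JOIN keeps every row from `flights`; unmatched rows get NULL for `airports`'s columns.
Matching on l.code = r.code.
Matched pairs: 2; unmatched r rows kept: 3.
Total: 2 matched + 3 padded = 5 rows.

5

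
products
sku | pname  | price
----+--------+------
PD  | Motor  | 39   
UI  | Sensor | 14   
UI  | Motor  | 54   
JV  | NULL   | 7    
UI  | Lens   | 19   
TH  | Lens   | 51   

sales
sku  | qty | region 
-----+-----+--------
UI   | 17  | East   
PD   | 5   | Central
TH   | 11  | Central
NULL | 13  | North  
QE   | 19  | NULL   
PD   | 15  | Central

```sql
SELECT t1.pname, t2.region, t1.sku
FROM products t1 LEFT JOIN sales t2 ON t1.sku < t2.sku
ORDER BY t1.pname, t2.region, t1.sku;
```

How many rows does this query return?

12

LEFT JOIN keeps every row from `products`; unmatched rows get NULL for `sales`'s columns.
Matching on t1.sku < t2.sku. A NULL in a compared column never satisfies the condition.
- t1[0] sku=PD → 3 match(es) in t2 → 3 row(s).
- t1[1] sku=UI → no match; kept with NULLs on the t2 side.
- t1[2] sku=UI → no match; kept with NULLs on the t2 side.
- t1[3] sku=JV → 5 match(es) in t2 → 5 row(s).
- t1[4] sku=UI → no match; kept with NULLs on the t2 side.
- t1[5] sku=TH → 1 match(es) in t2 → 1 row(s).
Total: 9 matched + 3 padded = 12 rows.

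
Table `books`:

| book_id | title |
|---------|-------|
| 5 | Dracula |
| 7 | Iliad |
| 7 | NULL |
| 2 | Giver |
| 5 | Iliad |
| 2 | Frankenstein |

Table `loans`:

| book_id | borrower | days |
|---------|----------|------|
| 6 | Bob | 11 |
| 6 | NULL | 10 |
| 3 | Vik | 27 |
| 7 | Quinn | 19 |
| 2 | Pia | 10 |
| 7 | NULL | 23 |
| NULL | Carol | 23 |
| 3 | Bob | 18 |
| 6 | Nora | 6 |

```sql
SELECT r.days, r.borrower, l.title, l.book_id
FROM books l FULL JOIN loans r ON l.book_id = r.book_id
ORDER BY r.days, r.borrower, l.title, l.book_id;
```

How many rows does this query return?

14

FULL OUTER JOIN keeps every row from both sides; unmatched rows get NULL for the other side's columns.
Matching on l.book_id = r.book_id. A NULL in a compared column never satisfies the condition.
- l[0] book_id=5 → no match; kept with NULLs on the r side.
- l[1] book_id=7 → 2 match(es) in r → 2 row(s).
- l[2] book_id=7 → 2 match(es) in r → 2 row(s).
- l[3] book_id=2 → 1 match(es) in r → 1 row(s).
- l[4] book_id=5 → no match; kept with NULLs on the r side.
- l[5] book_id=2 → 1 match(es) in r → 1 row(s).
- 6 row(s) from r found no l partner → padded with NULL.
Total: 6 matched + 8 padded = 14 rows.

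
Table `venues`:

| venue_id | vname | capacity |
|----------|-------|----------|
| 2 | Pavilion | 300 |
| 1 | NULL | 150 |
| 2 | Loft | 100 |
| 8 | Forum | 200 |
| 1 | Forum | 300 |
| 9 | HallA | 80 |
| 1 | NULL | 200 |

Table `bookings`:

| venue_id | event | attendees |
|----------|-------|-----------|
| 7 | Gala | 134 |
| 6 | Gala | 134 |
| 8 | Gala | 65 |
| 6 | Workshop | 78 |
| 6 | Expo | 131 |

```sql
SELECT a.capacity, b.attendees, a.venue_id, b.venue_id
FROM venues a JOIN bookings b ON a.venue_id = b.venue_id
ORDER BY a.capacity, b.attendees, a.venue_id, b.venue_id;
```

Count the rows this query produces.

INNER JOIN keeps only pairs where the ON condition holds.
Matching on a.venue_id = b.venue_id.
- a[0] venue_id=2 → no match; dropped.
- a[1] venue_id=1 → no match; dropped.
- a[2] venue_id=2 → no match; dropped.
- a[3] venue_id=8 → 1 match(es) in b → 1 row(s).
- a[4] venue_id=1 → no match; dropped.
- a[5] venue_id=9 → no match; dropped.
- a[6] venue_id=1 → no match; dropped.
Total: 1 rows.

1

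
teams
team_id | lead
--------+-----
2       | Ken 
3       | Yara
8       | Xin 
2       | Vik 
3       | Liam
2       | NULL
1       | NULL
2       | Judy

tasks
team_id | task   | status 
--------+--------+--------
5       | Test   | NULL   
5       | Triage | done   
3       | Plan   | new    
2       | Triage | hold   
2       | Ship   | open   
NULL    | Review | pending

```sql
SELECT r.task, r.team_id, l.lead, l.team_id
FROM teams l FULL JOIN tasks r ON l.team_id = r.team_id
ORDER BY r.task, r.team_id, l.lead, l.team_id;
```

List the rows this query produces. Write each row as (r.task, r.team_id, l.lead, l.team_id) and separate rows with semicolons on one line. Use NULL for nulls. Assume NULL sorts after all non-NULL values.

(Plan, 3, Liam, 3); (Plan, 3, Yara, 3); (Review, NULL, NULL, NULL); (Ship, 2, Judy, 2); (Ship, 2, Ken, 2); (Ship, 2, Vik, 2); (Ship, 2, NULL, 2); (Test, 5, NULL, NULL); (Triage, 2, Judy, 2); (Triage, 2, Ken, 2); (Triage, 2, Vik, 2); (Triage, 2, NULL, 2); (Triage, 5, NULL, NULL); (NULL, NULL, Xin, 8); (NULL, NULL, NULL, 1)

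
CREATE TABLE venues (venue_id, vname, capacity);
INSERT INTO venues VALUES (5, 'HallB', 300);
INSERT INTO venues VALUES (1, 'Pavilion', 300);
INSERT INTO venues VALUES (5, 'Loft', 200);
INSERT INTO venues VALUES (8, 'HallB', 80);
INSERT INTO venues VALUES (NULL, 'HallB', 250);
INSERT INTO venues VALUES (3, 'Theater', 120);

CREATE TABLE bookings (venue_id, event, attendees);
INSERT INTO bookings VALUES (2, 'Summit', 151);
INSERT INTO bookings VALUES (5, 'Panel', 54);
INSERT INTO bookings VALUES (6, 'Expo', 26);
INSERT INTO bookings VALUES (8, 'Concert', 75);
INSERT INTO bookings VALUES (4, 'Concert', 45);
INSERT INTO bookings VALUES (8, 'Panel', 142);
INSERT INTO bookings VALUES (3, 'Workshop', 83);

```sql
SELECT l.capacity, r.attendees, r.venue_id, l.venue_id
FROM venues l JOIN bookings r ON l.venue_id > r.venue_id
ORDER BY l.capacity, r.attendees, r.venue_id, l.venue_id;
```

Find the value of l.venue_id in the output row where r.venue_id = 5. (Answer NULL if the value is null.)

8

INNER JOIN keeps only pairs where the ON condition holds.
Matching on l.venue_id > r.venue_id. A NULL in a compared column never satisfies the condition.
Matched pairs: 12.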